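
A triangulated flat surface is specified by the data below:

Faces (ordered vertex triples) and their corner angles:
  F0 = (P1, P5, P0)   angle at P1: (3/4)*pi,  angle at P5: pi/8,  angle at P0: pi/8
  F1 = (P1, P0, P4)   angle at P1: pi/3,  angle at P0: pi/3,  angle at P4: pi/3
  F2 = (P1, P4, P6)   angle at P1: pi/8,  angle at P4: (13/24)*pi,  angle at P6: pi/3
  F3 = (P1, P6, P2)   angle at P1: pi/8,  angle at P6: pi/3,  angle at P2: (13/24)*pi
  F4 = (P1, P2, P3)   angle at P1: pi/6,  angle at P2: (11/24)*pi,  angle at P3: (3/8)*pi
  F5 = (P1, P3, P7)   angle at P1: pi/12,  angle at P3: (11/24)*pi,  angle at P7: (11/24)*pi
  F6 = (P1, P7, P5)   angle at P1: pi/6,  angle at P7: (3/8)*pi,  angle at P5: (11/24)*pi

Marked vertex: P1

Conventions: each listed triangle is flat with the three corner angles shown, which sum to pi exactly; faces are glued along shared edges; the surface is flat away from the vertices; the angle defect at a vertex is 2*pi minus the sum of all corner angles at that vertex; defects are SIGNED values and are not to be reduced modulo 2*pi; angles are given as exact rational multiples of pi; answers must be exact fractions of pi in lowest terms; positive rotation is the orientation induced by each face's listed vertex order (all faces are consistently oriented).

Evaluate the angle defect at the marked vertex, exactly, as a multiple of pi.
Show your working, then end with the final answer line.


Sum of corner angles at P1: (7/4)*pi
defect = 2*pi - (7/4)*pi

Answer: defect(P1) = pi/4


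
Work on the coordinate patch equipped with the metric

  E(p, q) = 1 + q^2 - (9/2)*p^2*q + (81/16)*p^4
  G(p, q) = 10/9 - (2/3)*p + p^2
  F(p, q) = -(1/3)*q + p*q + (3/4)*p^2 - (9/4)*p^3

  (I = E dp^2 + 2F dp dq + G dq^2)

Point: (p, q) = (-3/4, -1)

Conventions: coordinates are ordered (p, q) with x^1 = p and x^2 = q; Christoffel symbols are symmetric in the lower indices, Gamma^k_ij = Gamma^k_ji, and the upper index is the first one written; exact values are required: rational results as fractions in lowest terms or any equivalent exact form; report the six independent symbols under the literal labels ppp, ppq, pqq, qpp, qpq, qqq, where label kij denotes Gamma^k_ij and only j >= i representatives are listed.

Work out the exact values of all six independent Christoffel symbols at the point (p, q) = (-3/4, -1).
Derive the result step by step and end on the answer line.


E = 25121/4096, F = 1885/768, G = 313/144 at the point
E_p = -3915/256, E_q = -145/32, F_p = -379/64, F_q = -13/12, G_p = -13/6, G_q = 0
EG - F^2 = 269353/36864;  g^inv = (36864/269353) * [[313/144, -1885/768], [-1885/768, 25121/4096]]
first-kind symbols [ij,l] = (1/2)(d_i g_jl + d_j g_il - d_l g_ij): [pp,p] = E_p/2 = -3915/512, [pp,q] = F_p - E_q/2 = -117/32, [pq,p] = E_q/2 = -145/64, [pq,q] = G_p/2 = -13/12, [qq,p] = F_q - G_p/2 = 0, [qq,q] = G_q/2 = 0
Gamma^p_ij = (G*[ij,p] - F*[ij,q])/(EG - F^2), Gamma^q_ij = (E*[ij,q] - F*[ij,p])/(EG - F^2)

Answer: Gamma_ppp = -281880/269353, Gamma_ppq = -83520/269353, Gamma_pqq = 0, Gamma_qpp = -134784/269353, Gamma_qpq = -39936/269353, Gamma_qqq = 0


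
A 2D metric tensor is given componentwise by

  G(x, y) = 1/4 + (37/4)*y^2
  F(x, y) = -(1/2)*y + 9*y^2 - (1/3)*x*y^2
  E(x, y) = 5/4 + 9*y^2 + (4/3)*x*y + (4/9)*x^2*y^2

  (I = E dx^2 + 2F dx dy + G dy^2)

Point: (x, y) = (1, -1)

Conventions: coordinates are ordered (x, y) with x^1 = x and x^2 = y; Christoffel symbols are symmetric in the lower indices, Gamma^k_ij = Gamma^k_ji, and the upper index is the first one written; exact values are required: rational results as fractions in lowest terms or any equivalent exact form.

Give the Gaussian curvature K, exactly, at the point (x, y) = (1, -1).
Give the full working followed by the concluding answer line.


E = 337/36, F = 55/6, G = 19/2, EG - F^2 = 353/72 at the point
E_x = -4/9, E_y = -158/9, F_x = -1/3, F_y = -107/6, G_x = 0, G_y = -37/2
E_yy = 170/9, F_xy = 2/3, G_xx = 0
Using the Brioschi determinant formula for K from the metric derivatives:
M1 = [[-E_yy/2 + F_xy - G_xx/2, E_x/2, F_x - E_y/2], [F_y - G_x/2, E, F], [G_y/2, F, G]] = [[-79/9, -2/9, 76/9], [-107/6, 337/36, 55/6], [-37/4, 55/6, 19/2]]; det M1 = -460771/648
M2 = [[0, E_y/2, G_x/2], [E_y/2, E, F], [G_x/2, F, G]] = [[0, -79/9, 0], [-79/9, 337/36, 55/6], [0, 55/6, 19/2]]; det M2 = -118579/162
det M1 - det M2 = 1505/72; K = 1505/72 / (353/72)^2 = 108360/124609

Answer: K = 108360/124609


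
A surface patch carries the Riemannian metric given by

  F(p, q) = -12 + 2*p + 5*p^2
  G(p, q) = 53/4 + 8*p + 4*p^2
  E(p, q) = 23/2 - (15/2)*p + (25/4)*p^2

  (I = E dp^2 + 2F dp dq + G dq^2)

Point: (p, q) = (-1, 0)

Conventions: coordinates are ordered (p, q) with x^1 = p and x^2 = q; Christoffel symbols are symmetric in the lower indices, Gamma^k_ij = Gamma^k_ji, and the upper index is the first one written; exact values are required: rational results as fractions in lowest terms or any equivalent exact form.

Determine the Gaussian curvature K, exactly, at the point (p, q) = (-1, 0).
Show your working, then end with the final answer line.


E = 101/4, F = -9, G = 37/4, EG - F^2 = 2441/16 at the point
E_p = -20, E_q = 0, F_p = -8, F_q = 0, G_p = 0, G_q = 0
E_qq = 0, F_pq = 0, G_pp = 8
Compute both Brioschi determinants and normalise by (EG - F^2)^2.
M1 = [[-E_qq/2 + F_pq - G_pp/2, E_p/2, F_p - E_q/2], [F_q - G_p/2, E, F], [G_q/2, F, G]] = [[-4, -10, -8], [0, 101/4, -9], [0, -9, 37/4]]; det M1 = -2441/4
M2 = [[0, E_q/2, G_p/2], [E_q/2, E, F], [G_p/2, F, G]] = [[0, 0, 0], [0, 101/4, -9], [0, -9, 37/4]]; det M2 = 0
det M1 - det M2 = -2441/4; K = -2441/4 / (2441/16)^2 = -64/2441

Answer: K = -64/2441


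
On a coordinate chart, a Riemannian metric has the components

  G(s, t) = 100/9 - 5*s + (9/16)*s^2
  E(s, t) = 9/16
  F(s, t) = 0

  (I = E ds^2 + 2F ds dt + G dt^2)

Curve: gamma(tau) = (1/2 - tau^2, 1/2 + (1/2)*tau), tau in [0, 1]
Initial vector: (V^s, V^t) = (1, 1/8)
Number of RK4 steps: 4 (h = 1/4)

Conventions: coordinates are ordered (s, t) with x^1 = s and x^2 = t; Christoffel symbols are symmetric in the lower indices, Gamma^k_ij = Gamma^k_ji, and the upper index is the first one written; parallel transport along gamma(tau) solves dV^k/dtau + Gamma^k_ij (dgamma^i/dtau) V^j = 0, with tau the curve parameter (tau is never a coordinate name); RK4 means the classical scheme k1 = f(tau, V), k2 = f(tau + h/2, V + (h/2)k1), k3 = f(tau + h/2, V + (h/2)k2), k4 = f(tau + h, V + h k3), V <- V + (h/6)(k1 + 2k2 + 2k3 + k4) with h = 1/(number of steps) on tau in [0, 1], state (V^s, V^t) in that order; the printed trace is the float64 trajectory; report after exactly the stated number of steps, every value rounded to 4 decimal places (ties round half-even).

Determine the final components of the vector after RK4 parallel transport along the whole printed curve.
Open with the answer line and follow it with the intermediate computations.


Answer: V^s = 0.6412, V^t = 0.1845

gamma'(tau) = (-2*tau, 1/2); f(tau, V)^k = -Gamma^k_ij(gamma(tau)) gamma'^i(tau) V^j; h = 1/4; intermediate values shown to 6 dp
curve data and Christoffel symbols at the stage parameters:
  tau = 0.000000: gamma = (0.500000, 0.500000), gamma' = (0.000000, 0.500000); Gamma_sss = 0.000000, Gamma_sst = 0.000000, Gamma_stt = 3.944444, Gamma_tss = 0.000000, Gamma_tst = -0.253521, Gamma_ttt = 0.000000
  tau = 0.125000: gamma = (0.484375, 0.562500), gamma' = (-0.250000, 0.500000); Gamma_sss = 0.000000, Gamma_sst = 0.000000, Gamma_stt = 3.960069, Gamma_tss = 0.000000, Gamma_tst = -0.252521, Gamma_ttt = 0.000000
  tau = 0.250000: gamma = (0.437500, 0.625000), gamma' = (-0.500000, 0.500000); Gamma_sss = 0.000000, Gamma_sst = 0.000000, Gamma_stt = 4.006944, Gamma_tss = 0.000000, Gamma_tst = -0.249567, Gamma_ttt = 0.000000
  tau = 0.375000: gamma = (0.359375, 0.687500), gamma' = (-0.750000, 0.500000); Gamma_sss = 0.000000, Gamma_sst = 0.000000, Gamma_stt = 4.085069, Gamma_tss = 0.000000, Gamma_tst = -0.244794, Gamma_ttt = 0.000000
  tau = 0.500000: gamma = (0.250000, 0.750000), gamma' = (-1.000000, 0.500000); Gamma_sss = 0.000000, Gamma_sst = 0.000000, Gamma_stt = 4.194444, Gamma_tss = 0.000000, Gamma_tst = -0.238411, Gamma_ttt = 0.000000
  tau = 0.625000: gamma = (0.109375, 0.812500), gamma' = (-1.250000, 0.500000); Gamma_sss = 0.000000, Gamma_sst = 0.000000, Gamma_stt = 4.335069, Gamma_tss = 0.000000, Gamma_tst = -0.230677, Gamma_ttt = 0.000000
  tau = 0.750000: gamma = (-0.062500, 0.875000), gamma' = (-1.500000, 0.500000); Gamma_sss = 0.000000, Gamma_sst = 0.000000, Gamma_stt = 4.506944, Gamma_tss = 0.000000, Gamma_tst = -0.221880, Gamma_ttt = 0.000000
  tau = 0.875000: gamma = (-0.265625, 0.937500), gamma' = (-1.750000, 0.500000); Gamma_sss = 0.000000, Gamma_sst = 0.000000, Gamma_stt = 4.710069, Gamma_tss = 0.000000, Gamma_tst = -0.212311, Gamma_ttt = 0.000000
  tau = 1.000000: gamma = (-0.500000, 1.000000), gamma' = (-2.000000, 0.500000); Gamma_sss = 0.000000, Gamma_sst = 0.000000, Gamma_stt = 4.944444, Gamma_tss = 0.000000, Gamma_tst = -0.202247, Gamma_ttt = 0.000000
step 0: V^s = 1.0000, V^t = 0.1250
step 1: k1 = (-0.246528, 0.126761), k2 = (-0.278878, 0.113478), k3 = (-0.275591, 0.113072), k4 = (-0.307068, 0.097061); V <- V + (h/6)(k1 + 2k2 + 2k3 + k4): V^s = 0.9307, V^t = 0.1532
step 2: k1 = (-0.306942, 0.097022), k2 = (-0.337698, 0.078868), k3 = (-0.333063, 0.078814), k4 = (-0.362628, 0.059799); V <- V + (h/6)(k1 + 2k2 + 2k3 + k4): V^s = 0.8469, V^t = 0.1729
step 3: k1 = (-0.362567, 0.059743), k2 = (-0.390909, 0.040454), k3 = (-0.385683, 0.040741), k4 = (-0.412531, 0.022334); V <- V + (h/6)(k1 + 2k2 + 2k3 + k4): V^s = 0.7499, V^t = 0.1831
step 4: k1 = (-0.412533, 0.022268), k2 = (-0.437681, 0.005083), k3 = (-0.432622, 0.005547), k4 = (-0.456007, -0.009712); V <- V + (h/6)(k1 + 2k2 + 2k3 + k4): V^s = 0.6412, V^t = 0.1845


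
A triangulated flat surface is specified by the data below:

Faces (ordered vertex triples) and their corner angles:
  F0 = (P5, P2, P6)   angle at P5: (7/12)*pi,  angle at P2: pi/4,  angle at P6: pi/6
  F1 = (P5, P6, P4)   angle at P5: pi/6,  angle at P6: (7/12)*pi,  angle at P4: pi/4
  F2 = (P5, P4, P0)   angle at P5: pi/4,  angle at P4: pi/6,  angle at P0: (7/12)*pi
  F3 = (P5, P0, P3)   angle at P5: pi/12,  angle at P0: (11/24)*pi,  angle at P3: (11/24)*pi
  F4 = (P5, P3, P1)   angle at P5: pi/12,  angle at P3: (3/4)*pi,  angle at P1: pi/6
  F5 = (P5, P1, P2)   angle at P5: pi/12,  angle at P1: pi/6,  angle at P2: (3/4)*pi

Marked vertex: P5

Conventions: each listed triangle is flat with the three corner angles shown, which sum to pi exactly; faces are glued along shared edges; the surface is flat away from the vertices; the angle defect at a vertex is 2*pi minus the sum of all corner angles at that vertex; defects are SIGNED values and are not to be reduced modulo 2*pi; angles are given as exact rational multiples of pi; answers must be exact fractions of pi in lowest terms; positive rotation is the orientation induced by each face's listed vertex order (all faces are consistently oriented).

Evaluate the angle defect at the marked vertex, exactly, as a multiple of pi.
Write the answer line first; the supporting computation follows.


Answer: defect(P5) = (3/4)*pi

Sum of corner angles at P5: (5/4)*pi
defect = 2*pi - (5/4)*pi


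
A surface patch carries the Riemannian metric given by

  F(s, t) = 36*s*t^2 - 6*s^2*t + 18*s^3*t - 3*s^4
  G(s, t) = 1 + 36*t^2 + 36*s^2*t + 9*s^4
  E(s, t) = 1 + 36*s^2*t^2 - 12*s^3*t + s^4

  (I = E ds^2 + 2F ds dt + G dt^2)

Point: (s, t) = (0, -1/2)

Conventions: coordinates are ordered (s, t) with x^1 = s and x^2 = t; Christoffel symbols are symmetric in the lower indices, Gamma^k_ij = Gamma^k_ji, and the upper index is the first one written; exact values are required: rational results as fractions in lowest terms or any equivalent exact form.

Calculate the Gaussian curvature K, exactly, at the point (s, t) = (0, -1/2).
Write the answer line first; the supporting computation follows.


Answer: K = -9/50

E = 1, F = 0, G = 10, EG - F^2 = 10 at the point
E_s = 0, E_t = 0, F_s = 9, F_t = 0, G_s = 0, G_t = -36
E_tt = 0, F_st = -36, G_ss = -36
Brioschi: K = (det M1 - det M2) / (EG - F^2)^2 with the standard first/second-derivative matrices M1, M2.
M1 = [[-E_tt/2 + F_st - G_ss/2, E_s/2, F_s - E_t/2], [F_t - G_s/2, E, F], [G_t/2, F, G]] = [[-18, 0, 9], [0, 1, 0], [-18, 0, 10]]; det M1 = -18
M2 = [[0, E_t/2, G_s/2], [E_t/2, E, F], [G_s/2, F, G]] = [[0, 0, 0], [0, 1, 0], [0, 0, 10]]; det M2 = 0
det M1 - det M2 = -18; K = -18 / (10)^2 = -9/50


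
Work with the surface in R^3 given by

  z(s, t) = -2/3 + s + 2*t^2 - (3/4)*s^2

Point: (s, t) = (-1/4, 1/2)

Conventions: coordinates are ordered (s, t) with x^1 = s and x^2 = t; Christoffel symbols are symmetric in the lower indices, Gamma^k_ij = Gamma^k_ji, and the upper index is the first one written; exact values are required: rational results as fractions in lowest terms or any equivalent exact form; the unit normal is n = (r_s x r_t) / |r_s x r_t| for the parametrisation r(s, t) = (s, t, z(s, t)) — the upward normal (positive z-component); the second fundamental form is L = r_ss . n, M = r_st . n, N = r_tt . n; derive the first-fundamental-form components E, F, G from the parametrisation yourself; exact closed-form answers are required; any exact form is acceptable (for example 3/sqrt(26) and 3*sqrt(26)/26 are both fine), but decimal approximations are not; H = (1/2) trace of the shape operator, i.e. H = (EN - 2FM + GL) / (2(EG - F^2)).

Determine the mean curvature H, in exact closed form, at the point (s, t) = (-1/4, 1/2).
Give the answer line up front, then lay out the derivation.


Answer: H = 1040/9261

z_s = 11/8, z_t = 2, z_ss = -3/2, z_st = 0, z_tt = 4
E = 185/64, F = 11/4, G = 5; answer radicand W^2 = 441/64
unnormalised second-form numerators: l = -3/2, m = 0, n = 4; L = l/sqrt(441/64), and similarly M = m/sqrt(W^2), N = n/sqrt(W^2)
H = (E*n - 2*F*m + G*l) / (2*(EG - F^2)*sqrt(W^2)); E*n - 2*F*m + G*l = 65/16, EG - F^2 = 441/64, so H = (130/441)/sqrt(441/64)


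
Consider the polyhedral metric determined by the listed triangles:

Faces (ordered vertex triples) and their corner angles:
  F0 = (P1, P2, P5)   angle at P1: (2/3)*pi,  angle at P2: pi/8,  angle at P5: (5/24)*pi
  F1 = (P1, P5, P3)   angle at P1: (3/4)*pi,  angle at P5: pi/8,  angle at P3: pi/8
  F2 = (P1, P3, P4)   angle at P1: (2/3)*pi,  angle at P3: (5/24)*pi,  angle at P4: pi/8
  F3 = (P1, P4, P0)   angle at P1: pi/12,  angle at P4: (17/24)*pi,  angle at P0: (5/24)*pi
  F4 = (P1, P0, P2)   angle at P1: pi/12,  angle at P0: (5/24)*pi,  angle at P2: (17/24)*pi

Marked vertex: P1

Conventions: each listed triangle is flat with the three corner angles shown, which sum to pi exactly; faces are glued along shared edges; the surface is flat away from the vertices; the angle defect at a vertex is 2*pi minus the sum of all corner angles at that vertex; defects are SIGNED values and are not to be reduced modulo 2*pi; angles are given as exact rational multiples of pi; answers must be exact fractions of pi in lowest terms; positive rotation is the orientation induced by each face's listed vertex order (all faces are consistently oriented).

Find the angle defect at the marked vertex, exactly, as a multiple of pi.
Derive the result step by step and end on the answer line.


Sum of corner angles at P1: (9/4)*pi
defect = 2*pi - (9/4)*pi

Answer: defect(P1) = -pi/4


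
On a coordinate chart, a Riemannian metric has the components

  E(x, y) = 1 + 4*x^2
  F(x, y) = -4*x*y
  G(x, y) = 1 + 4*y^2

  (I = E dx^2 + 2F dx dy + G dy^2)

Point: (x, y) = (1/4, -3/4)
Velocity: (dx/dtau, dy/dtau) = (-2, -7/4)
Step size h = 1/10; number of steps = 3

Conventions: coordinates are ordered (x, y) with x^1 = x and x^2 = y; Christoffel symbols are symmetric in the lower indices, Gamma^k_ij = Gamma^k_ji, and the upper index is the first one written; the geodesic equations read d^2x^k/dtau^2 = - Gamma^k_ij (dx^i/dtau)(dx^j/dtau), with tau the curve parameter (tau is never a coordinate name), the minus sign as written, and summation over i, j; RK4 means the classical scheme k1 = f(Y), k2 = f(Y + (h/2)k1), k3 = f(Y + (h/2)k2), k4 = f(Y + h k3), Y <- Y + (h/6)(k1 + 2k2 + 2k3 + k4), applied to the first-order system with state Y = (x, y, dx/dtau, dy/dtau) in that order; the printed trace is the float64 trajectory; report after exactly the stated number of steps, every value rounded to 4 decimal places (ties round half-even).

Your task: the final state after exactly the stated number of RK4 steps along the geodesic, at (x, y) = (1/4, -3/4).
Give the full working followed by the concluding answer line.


f(Y) = (dx/dtau, dy/dtau, -Gamma^x_ij Y'^i Y'^j, -Gamma^y_ij Y'^i Y'^j) with the Gammas evaluated at the stage position; h = 0.100000; intermediate values shown to 6 dp
step 0: x = 0.2500, y = -0.7500, dx/dtau = -2.0000, dy/dtau = -1.7500
step 1:
  k1: at (x, y) = (0.250000, -0.750000), (dx/dtau, dy/dtau) = (-2.000000, -1.750000); Gamma_xxx = 0.285714, Gamma_xxy = 0.000000, Gamma_xyy = -0.285714, Gamma_yxx = 0.857143, Gamma_yxy = 0.000000, Gamma_yyy = -0.857143; k1 = (-2.000000, -1.750000, -0.267857, -0.803571)
  k2: at (x, y) = (0.150000, -0.837500), (dx/dtau, dy/dtau) = (-2.013393, -1.790179); Gamma_xxx = 0.154019, Gamma_xxy = 0.000000, Gamma_xyy = -0.154019, Gamma_yxx = 0.859939, Gamma_yxy = 0.000000, Gamma_yyy = -0.859939; k2 = (-2.013393, -1.790179, -0.130764, -0.730098)
  k3: at (x, y) = (0.149330, -0.839509), (dx/dtau, dy/dtau) = (-2.006538, -1.786505); Gamma_xxx = 0.152834, Gamma_xxy = 0.000000, Gamma_xyy = -0.152834, Gamma_yxx = 0.859206, Gamma_yxy = 0.000000, Gamma_yyy = -0.859206; k3 = (-2.006538, -1.786505, -0.127555, -0.717090)
  k4: at (x, y) = (0.049346, -0.928650), (dx/dtau, dy/dtau) = (-2.012755, -1.821709); Gamma_xxx = 0.044264, Gamma_xxy = 0.000000, Gamma_xyy = -0.044264, Gamma_yxx = 0.833000, Gamma_yxy = 0.000000, Gamma_yyy = -0.833000; k4 = (-2.012755, -1.821709, -0.032426, -0.610223)
  Y <- Y + (h/6)(k1 + 2k2 + 2k3 + k4): x = 0.0491, y = -0.9288, dx/dtau = -2.0136, dy/dtau = -1.8218
step 2:
  k1: at (x, y) = (0.049123, -0.928751), (dx/dtau, dy/dtau) = (-2.013615, -1.821803); Gamma_xxx = 0.044057, Gamma_xxy = 0.000000, Gamma_xyy = -0.044057, Gamma_yxx = 0.832967, Gamma_yxy = 0.000000, Gamma_yyy = -0.832967; k1 = (-2.013615, -1.821803, -0.032412, -0.612798)
  k2: at (x, y) = (-0.051558, -1.019841), (dx/dtau, dy/dtau) = (-2.015236, -1.852443); Gamma_xxx = -0.039883, Gamma_xxy = 0.000000, Gamma_xyy = 0.039883, Gamma_yxx = 0.788902, Gamma_yxy = 0.000000, Gamma_yyy = -0.788902; k2 = (-2.015236, -1.852443, 0.025111, -0.496718)
  k3: at (x, y) = (-0.051639, -1.021373), (dx/dtau, dy/dtau) = (-2.012360, -1.846639); Gamma_xxx = -0.039849, Gamma_xxy = 0.000000, Gamma_xyy = 0.039849, Gamma_yxx = 0.788176, Gamma_yxy = 0.000000, Gamma_yyy = -0.788176; k3 = (-2.012360, -1.846639, 0.025484, -0.504052)
  k4: at (x, y) = (-0.152113, -1.113415), (dx/dtau, dy/dtau) = (-2.011067, -1.872208); Gamma_xxx = -0.100548, Gamma_xxy = 0.000000, Gamma_xyy = 0.100548, Gamma_yxx = 0.735981, Gamma_yxy = 0.000000, Gamma_yyy = -0.735981; k4 = (-2.011067, -1.872208, 0.054218, -0.396861)
  Y <- Y + (h/6)(k1 + 2k2 + 2k3 + k4): x = -0.1522, y = -1.1136, dx/dtau = -2.0116, dy/dtau = -1.8720
step 3:
  k1: at (x, y) = (-0.152208, -1.113621), (dx/dtau, dy/dtau) = (-2.011565, -1.871989); Gamma_xxx = -0.100579, Gamma_xxy = 0.000000, Gamma_xyy = 0.100579, Gamma_yxx = 0.735880, Gamma_yxy = 0.000000, Gamma_yyy = -0.735880; k1 = (-2.011565, -1.871989, 0.054519, -0.398884)
  k2: at (x, y) = (-0.252786, -1.207220), (dx/dtau, dy/dtau) = (-2.008839, -1.891934); Gamma_xxx = -0.142714, Gamma_xxy = 0.000000, Gamma_xyy = 0.142714, Gamma_yxx = 0.681552, Gamma_yxy = 0.000000, Gamma_yyy = -0.681552; k2 = (-2.008839, -1.891934, 0.065081, -0.310803)
  k3: at (x, y) = (-0.252650, -1.208218), (dx/dtau, dy/dtau) = (-2.008311, -1.887530); Gamma_xxx = -0.142449, Gamma_xxy = 0.000000, Gamma_xyy = 0.142449, Gamma_yxx = 0.681215, Gamma_yxy = 0.000000, Gamma_yyy = -0.681215; k3 = (-2.008311, -1.887530, 0.067029, -0.320543)
  k4: at (x, y) = (-0.353039, -1.302374), (dx/dtau, dy/dtau) = (-2.004863, -1.904044); Gamma_xxx = -0.170483, Gamma_xxy = 0.000000, Gamma_xyy = 0.170483, Gamma_yxx = 0.628919, Gamma_yxy = 0.000000, Gamma_yyy = -0.628919; k4 = (-2.004863, -1.904044, 0.067186, -0.247851)
  Y <- Y + (h/6)(k1 + 2k2 + 2k3 + k4): x = -0.3531, y = -1.3025, dx/dtau = -2.0051, dy/dtau = -1.9038

Answer: x = -0.3531, y = -1.3025, dx/dtau = -2.0051, dy/dtau = -1.9038


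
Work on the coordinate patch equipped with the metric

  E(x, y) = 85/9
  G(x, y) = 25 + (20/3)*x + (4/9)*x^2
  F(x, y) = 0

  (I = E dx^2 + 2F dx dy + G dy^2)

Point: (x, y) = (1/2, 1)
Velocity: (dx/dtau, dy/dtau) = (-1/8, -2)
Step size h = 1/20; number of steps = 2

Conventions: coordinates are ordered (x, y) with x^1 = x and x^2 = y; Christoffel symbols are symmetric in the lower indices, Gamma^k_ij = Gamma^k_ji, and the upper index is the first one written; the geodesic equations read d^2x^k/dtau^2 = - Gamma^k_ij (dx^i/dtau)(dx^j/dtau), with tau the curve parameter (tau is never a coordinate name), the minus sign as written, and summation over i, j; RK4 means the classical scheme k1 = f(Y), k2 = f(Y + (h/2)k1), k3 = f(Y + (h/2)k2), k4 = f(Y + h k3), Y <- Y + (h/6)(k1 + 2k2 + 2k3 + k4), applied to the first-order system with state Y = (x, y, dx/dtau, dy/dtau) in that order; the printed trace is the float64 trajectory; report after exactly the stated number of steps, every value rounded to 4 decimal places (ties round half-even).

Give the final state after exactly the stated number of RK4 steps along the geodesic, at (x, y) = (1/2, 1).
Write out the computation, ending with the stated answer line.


f(Y) = (dx/dtau, dy/dtau, -Gamma^x_ij Y'^i Y'^j, -Gamma^y_ij Y'^i Y'^j) with the Gammas evaluated at the stage position; h = 0.050000; intermediate values shown to 6 dp
step 0: x = 0.5000, y = 1.0000, dx/dtau = -0.1250, dy/dtau = -2.0000
step 1:
  k1: at (x, y) = (0.500000, 1.000000), (dx/dtau, dy/dtau) = (-0.125000, -2.000000); Gamma_xxx = 0.000000, Gamma_xxy = 0.000000, Gamma_xyy = -0.376471, Gamma_yxx = 0.000000, Gamma_yxy = 0.125000, Gamma_yyy = 0.000000; k1 = (-0.125000, -2.000000, 1.505882, -0.062500)
  k2: at (x, y) = (0.496875, 0.950000), (dx/dtau, dy/dtau) = (-0.087353, -2.001562); Gamma_xxx = 0.000000, Gamma_xxy = 0.000000, Gamma_xyy = -0.376324, Gamma_yxx = 0.000000, Gamma_yxy = 0.125049, Gamma_yyy = 0.000000; k2 = (-0.087353, -2.001562, 1.507647, -0.043728)
  k3: at (x, y) = (0.497816, 0.949961), (dx/dtau, dy/dtau) = (-0.087309, -2.001093); Gamma_xxx = 0.000000, Gamma_xxy = 0.000000, Gamma_xyy = -0.376368, Gamma_yxx = 0.000000, Gamma_yxy = 0.125034, Gamma_yyy = 0.000000; k3 = (-0.087309, -2.001093, 1.507117, -0.043690)
  k4: at (x, y) = (0.495635, 0.899945), (dx/dtau, dy/dtau) = (-0.049644, -2.002185); Gamma_xxx = 0.000000, Gamma_xxy = 0.000000, Gamma_xyy = -0.376265, Gamma_yxx = 0.000000, Gamma_yxy = 0.125068, Gamma_yyy = 0.000000; k4 = (-0.049644, -2.002185, 1.508350, -0.024863)
  Y <- Y + (h/6)(k1 + 2k2 + 2k3 + k4): x = 0.4956, y = 0.8999, dx/dtau = -0.0496, dy/dtau = -2.0022
step 2:
  k1: at (x, y) = (0.495634, 0.899938), (dx/dtau, dy/dtau) = (-0.049635, -2.002185); Gamma_xxx = 0.000000, Gamma_xxy = 0.000000, Gamma_xyy = -0.376265, Gamma_yxx = 0.000000, Gamma_yxy = 0.125068, Gamma_yyy = 0.000000; k1 = (-0.049635, -2.002185, 1.508351, -0.024858)
  k2: at (x, y) = (0.494393, 0.849883), (dx/dtau, dy/dtau) = (-0.011927, -2.002806); Gamma_xxx = 0.000000, Gamma_xxy = 0.000000, Gamma_xyy = -0.376207, Gamma_yxx = 0.000000, Gamma_yxy = 0.125088, Gamma_yyy = 0.000000; k2 = (-0.011927, -2.002806, 1.509053, -0.005976)
  k3: at (x, y) = (0.495335, 0.849867), (dx/dtau, dy/dtau) = (-0.011909, -2.002334); Gamma_xxx = 0.000000, Gamma_xxy = 0.000000, Gamma_xyy = -0.376251, Gamma_yxx = 0.000000, Gamma_yxy = 0.125073, Gamma_yyy = 0.000000; k3 = (-0.011909, -2.002334, 1.508520, -0.005965)
  k4: at (x, y) = (0.495038, 0.799821), (dx/dtau, dy/dtau) = (0.025791, -2.002483); Gamma_xxx = 0.000000, Gamma_xxy = 0.000000, Gamma_xyy = -0.376237, Gamma_yxx = 0.000000, Gamma_yxy = 0.125078, Gamma_yyy = 0.000000; k4 = (0.025791, -2.002483, 1.508688, 0.012919)
  Y <- Y + (h/6)(k1 + 2k2 + 2k3 + k4): x = 0.4950, y = 0.7998, dx/dtau = 0.0258, dy/dtau = -2.0025

Answer: x = 0.4950, y = 0.7998, dx/dtau = 0.0258, dy/dtau = -2.0025


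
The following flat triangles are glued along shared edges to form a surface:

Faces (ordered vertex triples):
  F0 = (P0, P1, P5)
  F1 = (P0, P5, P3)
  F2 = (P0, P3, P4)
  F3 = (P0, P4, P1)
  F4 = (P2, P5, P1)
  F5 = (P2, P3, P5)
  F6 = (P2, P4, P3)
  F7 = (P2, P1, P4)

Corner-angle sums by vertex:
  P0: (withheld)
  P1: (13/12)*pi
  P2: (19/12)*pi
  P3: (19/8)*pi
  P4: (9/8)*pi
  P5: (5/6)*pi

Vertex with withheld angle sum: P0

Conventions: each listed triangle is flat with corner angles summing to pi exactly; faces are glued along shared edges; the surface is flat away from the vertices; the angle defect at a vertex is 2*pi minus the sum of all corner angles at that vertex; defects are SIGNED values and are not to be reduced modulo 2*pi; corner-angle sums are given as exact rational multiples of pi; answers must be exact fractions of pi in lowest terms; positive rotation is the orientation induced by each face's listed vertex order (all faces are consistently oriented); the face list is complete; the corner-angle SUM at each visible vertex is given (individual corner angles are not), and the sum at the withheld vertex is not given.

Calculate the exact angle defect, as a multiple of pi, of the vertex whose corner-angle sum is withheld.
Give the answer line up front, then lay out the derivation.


Answer: defect(P0) = pi

V = 6, E = 12, F = 8; chi = V - E + F = 2
Gauss-Bonnet: total defect = 2*pi*chi = 4*pi; visible defects sum to 3*pi


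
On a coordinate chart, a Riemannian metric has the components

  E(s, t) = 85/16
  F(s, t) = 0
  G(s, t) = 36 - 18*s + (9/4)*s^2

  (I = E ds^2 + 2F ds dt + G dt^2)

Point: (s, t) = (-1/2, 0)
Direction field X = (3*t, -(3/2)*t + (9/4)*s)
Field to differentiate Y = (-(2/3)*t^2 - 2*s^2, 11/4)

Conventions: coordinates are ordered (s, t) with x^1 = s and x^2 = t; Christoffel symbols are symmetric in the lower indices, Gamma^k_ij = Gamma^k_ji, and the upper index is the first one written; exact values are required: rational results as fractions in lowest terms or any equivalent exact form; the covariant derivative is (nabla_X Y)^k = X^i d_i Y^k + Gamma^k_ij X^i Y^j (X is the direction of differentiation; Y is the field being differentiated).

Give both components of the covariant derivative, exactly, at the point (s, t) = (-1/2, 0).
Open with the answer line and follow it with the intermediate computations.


Answer: (nabla_X Y)^s = -8019/1360, (nabla_X Y)^t = -1/8

E = 85/16, F = 0, G = 729/16 at the point
E_s = 0, E_t = 0, F_s = 0, F_t = 0, G_s = -81/4, G_t = 0
EG - F^2 = 61965/256;  g^inv = (256/61965) * [[729/16, 0], [0, 85/16]]
first-kind symbols [ij,l] = (1/2)(d_i g_jl + d_j g_il - d_l g_ij): [ss,s] = E_s/2 = 0, [ss,t] = F_s - E_t/2 = 0, [st,s] = E_t/2 = 0, [st,t] = G_s/2 = -81/8, [tt,s] = F_t - G_s/2 = 81/8, [tt,t] = G_t/2 = 0
Gamma^s_ij = (G*[ij,s] - F*[ij,t])/(EG - F^2), Gamma^t_ij = (E*[ij,t] - F*[ij,s])/(EG - F^2)
Gamma_sss = 0, Gamma_sst = 0, Gamma_stt = 162/85, Gamma_tss = 0, Gamma_tst = -2/9, Gamma_ttt = 0
X = (0, -9/8), Y = (-1/2, 11/4) at the point


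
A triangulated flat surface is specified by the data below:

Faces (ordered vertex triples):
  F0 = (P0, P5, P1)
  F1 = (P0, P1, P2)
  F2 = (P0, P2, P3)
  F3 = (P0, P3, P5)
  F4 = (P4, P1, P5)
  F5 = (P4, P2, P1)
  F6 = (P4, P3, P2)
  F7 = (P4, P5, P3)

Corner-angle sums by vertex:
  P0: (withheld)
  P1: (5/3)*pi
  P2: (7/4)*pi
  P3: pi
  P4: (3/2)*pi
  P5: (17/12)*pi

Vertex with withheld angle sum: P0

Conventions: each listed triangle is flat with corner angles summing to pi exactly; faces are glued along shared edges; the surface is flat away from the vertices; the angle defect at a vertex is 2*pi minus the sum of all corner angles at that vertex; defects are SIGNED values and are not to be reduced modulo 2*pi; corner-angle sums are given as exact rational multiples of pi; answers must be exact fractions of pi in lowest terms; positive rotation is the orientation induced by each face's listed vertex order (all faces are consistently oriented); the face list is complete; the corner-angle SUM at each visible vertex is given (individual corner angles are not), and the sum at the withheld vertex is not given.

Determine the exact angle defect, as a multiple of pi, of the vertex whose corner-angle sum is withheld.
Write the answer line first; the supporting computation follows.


Answer: defect(P0) = (4/3)*pi

V = 6, E = 12, F = 8; chi = V - E + F = 2
Gauss-Bonnet: total defect = 2*pi*chi = 4*pi; visible defects sum to (8/3)*pi


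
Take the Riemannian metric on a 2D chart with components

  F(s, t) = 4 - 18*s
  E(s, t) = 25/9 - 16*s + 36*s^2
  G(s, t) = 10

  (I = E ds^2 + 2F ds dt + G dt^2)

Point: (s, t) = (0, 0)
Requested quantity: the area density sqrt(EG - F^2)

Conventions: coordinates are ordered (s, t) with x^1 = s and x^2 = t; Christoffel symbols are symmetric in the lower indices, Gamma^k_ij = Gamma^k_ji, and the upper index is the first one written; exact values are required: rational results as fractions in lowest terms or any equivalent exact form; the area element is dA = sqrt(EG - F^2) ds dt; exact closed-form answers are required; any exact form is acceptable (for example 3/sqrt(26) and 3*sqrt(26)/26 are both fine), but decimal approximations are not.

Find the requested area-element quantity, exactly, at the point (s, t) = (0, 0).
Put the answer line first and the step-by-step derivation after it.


Answer: sqrt(EG - F^2) = sqrt(106)/3

E = 25/9, F = 4, G = 10; EG - F^2 = 106/9


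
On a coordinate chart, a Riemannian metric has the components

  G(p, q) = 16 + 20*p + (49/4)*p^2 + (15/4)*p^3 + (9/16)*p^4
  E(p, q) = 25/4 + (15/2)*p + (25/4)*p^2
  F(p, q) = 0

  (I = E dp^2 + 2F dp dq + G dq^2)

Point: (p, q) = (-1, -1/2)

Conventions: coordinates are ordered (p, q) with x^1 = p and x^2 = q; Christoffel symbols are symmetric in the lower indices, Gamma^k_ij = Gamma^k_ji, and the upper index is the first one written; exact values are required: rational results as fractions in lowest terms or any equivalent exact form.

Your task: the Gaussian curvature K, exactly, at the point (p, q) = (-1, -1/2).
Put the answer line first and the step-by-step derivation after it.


Answer: K = -8/45

E = 5, F = 0, G = 81/16, EG - F^2 = 405/16 at the point
E_p = -5, E_q = 0, F_p = 0, F_q = 0, G_p = 9/2, G_q = 0
E_qq = 0, F_pq = 0, G_pp = 35/4
The intrinsic route: Brioschi's K = (det M1 - det M2)/(EG - F^2)^2.
M1 = [[-E_qq/2 + F_pq - G_pp/2, E_p/2, F_p - E_q/2], [F_q - G_p/2, E, F], [G_q/2, F, G]] = [[-35/8, -5/2, 0], [-9/4, 5, 0], [0, 0, 81/16]]; det M1 = -4455/32
M2 = [[0, E_q/2, G_p/2], [E_q/2, E, F], [G_p/2, F, G]] = [[0, 0, 9/4], [0, 5, 0], [9/4, 0, 81/16]]; det M2 = -405/16
det M1 - det M2 = -3645/32; K = -3645/32 / (405/16)^2 = -8/45


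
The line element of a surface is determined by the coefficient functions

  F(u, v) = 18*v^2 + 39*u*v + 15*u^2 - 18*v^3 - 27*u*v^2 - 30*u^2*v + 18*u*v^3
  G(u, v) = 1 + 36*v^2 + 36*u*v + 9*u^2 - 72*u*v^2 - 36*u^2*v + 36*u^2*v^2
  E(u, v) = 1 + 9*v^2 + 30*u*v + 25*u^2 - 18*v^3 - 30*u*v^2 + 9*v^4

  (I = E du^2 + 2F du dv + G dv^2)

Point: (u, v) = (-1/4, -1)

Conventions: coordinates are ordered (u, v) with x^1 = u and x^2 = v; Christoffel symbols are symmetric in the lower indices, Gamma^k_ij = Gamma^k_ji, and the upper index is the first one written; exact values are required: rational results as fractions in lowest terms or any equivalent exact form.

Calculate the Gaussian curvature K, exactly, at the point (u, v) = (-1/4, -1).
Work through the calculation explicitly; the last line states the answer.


E = 857/16, F = 957/16, G = 1105/16, EG - F^2 = 973/8 at the point
E_u = -145/2, E_v = -261/2, F_u = -213/2, F_v = -1029/8, G_u = -297/2, G_v = -495/4
E_vv = 249, F_uv = 162, G_uu = 162
By Brioschi, K is (det M1 - det M2) divided by (EG - F^2) squared.
M1 = [[-E_vv/2 + F_uv - G_uu/2, E_u/2, F_u - E_v/2], [F_v - G_u/2, E, F], [G_v/2, F, G]] = [[-87/2, -145/4, -165/4], [-435/8, 857/16, 957/16], [-495/8, 957/16, 1105/16]]; det M1 = -78513/8
M2 = [[0, E_v/2, G_u/2], [E_v/2, E, F], [G_u/2, F, G]] = [[0, -261/4, -297/4], [-261/4, 857/16, 957/16], [-297/4, 957/16, 1105/16]]; det M2 = -78165/8
det M1 - det M2 = -87/2; K = -87/2 / (973/8)^2 = -2784/946729

Answer: K = -2784/946729


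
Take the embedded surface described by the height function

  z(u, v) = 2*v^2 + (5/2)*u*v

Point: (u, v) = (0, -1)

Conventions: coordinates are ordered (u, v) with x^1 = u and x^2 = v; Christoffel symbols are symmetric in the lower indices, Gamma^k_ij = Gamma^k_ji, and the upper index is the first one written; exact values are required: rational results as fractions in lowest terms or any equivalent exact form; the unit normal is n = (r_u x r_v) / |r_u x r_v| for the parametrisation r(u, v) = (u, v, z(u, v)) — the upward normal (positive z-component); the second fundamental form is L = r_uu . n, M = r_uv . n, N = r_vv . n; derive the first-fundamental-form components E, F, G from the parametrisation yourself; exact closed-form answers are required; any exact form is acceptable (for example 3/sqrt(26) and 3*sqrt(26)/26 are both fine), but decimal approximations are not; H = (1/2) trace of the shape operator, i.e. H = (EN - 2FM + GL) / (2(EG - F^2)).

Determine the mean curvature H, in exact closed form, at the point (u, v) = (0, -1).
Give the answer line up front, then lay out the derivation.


Answer: H = -28*sqrt(93)/2883

z_u = -5/2, z_v = -4, z_uu = 0, z_uv = 5/2, z_vv = 4
E = 29/4, F = 10, G = 17; answer radicand W^2 = 93/4
unnormalised second-form numerators: l = 0, m = 5/2, n = 4; L = l/sqrt(93/4), and similarly M = m/sqrt(W^2), N = n/sqrt(W^2)
H = (E*n - 2*F*m + G*l) / (2*(EG - F^2)*sqrt(W^2)); E*n - 2*F*m + G*l = -21, EG - F^2 = 93/4, so H = (-14/31)/sqrt(93/4)


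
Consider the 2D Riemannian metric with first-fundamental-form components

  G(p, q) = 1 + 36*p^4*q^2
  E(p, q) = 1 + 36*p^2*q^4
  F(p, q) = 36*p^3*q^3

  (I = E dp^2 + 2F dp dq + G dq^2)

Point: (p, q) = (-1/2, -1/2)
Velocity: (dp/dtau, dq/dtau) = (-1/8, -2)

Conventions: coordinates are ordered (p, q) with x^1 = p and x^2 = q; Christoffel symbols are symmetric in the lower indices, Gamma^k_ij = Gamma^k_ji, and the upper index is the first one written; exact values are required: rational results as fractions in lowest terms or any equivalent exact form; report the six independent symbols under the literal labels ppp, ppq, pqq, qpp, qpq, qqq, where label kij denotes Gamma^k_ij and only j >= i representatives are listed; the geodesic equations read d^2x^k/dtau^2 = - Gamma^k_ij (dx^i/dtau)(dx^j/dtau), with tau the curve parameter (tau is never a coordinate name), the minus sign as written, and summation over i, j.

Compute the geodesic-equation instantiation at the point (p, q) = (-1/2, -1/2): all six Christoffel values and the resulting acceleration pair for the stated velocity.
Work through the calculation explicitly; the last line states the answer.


E = 25/16, F = 9/16, G = 25/16 at the point
E_p = -9/4, E_q = -9/2, F_p = -27/8, F_q = -27/8, G_p = -9/2, G_q = -9/4
EG - F^2 = 17/8;  g^inv = (8/17) * [[25/16, -9/16], [-9/16, 25/16]]
first-kind symbols [ij,l] = (1/2)(d_i g_jl + d_j g_il - d_l g_ij): [pp,p] = E_p/2 = -9/8, [pp,q] = F_p - E_q/2 = -9/8, [pq,p] = E_q/2 = -9/4, [pq,q] = G_p/2 = -9/4, [qq,p] = F_q - G_p/2 = -9/8, [qq,q] = G_q/2 = -9/8
Gamma^p_ij = (G*[ij,p] - F*[ij,q])/(EG - F^2), Gamma^q_ij = (E*[ij,q] - F*[ij,p])/(EG - F^2)
Gamma_ppp = -9/17, Gamma_ppq = -18/17, Gamma_pqq = -9/17, Gamma_qpp = -9/17, Gamma_qpq = -18/17, Gamma_qqq = -9/17
d^2p/dtau^2 = -(Gamma_ppp*(-1/8)^2 + 2*Gamma_ppq*(-1/8)*(-2) + Gamma_pqq*(-2)^2) = 2889/1088
d^2q/dtau^2 = -(Gamma_qpp*(-1/8)^2 + 2*Gamma_qpq*(-1/8)*(-2) + Gamma_qqq*(-2)^2) = 2889/1088

Answer: Gamma_ppp = -9/17, Gamma_ppq = -18/17, Gamma_pqq = -9/17, Gamma_qpp = -9/17, Gamma_qpq = -18/17, Gamma_qqq = -9/17; accelerations (d^2p/dtau^2, d^2q/dtau^2) = (2889/1088, 2889/1088)


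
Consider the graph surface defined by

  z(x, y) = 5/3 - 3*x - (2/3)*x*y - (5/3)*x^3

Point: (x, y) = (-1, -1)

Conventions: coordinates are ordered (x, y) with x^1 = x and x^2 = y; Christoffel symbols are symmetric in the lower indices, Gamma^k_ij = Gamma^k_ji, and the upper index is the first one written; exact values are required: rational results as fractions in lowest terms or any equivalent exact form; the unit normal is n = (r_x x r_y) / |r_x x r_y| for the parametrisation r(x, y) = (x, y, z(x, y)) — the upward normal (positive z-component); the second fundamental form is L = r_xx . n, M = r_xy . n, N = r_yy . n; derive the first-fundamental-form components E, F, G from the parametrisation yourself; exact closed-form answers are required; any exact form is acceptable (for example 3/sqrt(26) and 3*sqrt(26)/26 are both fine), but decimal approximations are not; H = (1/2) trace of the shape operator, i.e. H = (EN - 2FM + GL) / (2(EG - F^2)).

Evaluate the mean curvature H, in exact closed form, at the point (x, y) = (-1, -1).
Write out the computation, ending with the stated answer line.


z_x = -22/3, z_y = 2/3, z_xx = 10, z_xy = -2/3, z_yy = 0
E = 493/9, F = -44/9, G = 13/9; answer radicand W^2 = 497/9
unnormalised second-form numerators: l = 10, m = -2/3, n = 0; L = l/sqrt(497/9), and similarly M = m/sqrt(W^2), N = n/sqrt(W^2)
H = (E*n - 2*F*m + G*l) / (2*(EG - F^2)*sqrt(W^2)); E*n - 2*F*m + G*l = 214/27, EG - F^2 = 497/9, so H = (107/1491)/sqrt(497/9)

Answer: H = 107*sqrt(497)/247009


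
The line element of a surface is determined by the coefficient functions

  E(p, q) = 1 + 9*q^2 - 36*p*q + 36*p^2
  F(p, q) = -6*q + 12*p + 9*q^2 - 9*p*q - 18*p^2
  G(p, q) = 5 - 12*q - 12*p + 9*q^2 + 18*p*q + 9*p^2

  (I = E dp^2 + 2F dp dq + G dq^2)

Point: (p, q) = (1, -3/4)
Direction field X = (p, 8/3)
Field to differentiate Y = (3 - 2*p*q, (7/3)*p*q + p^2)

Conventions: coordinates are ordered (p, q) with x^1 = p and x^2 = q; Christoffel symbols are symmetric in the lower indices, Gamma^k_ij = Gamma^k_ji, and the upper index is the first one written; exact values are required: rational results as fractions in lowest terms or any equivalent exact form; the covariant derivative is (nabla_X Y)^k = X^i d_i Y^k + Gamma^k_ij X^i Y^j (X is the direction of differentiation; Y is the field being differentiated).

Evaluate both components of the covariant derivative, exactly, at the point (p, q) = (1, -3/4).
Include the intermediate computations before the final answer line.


E = 1105/16, F = 165/16, G = 41/16 at the point
E_p = 99, E_q = -99/2, F_p = -69/4, F_q = -57/2, G_p = -15/2, G_q = -15/2
EG - F^2 = 565/8;  g^inv = (8/565) * [[41/16, -165/16], [-165/16, 1105/16]]
first-kind symbols [ij,l] = (1/2)(d_i g_jl + d_j g_il - d_l g_ij): [pp,p] = E_p/2 = 99/2, [pp,q] = F_p - E_q/2 = 15/2, [pq,p] = E_q/2 = -99/4, [pq,q] = G_p/2 = -15/4, [qq,p] = F_q - G_p/2 = -99/4, [qq,q] = G_q/2 = -15/4
Gamma^p_ij = (G*[ij,p] - F*[ij,q])/(EG - F^2), Gamma^q_ij = (E*[ij,q] - F*[ij,p])/(EG - F^2)
Gamma_ppp = 396/565, Gamma_ppq = -198/565, Gamma_pqq = -198/565, Gamma_qpp = 12/113, Gamma_qpq = -6/113, Gamma_qqq = -6/113
X = (1, 8/3), Y = (9/2, -3/4) at the point

Answer: (nabla_X Y)^p = -6646/1695, (nabla_X Y)^q = 26275/4068


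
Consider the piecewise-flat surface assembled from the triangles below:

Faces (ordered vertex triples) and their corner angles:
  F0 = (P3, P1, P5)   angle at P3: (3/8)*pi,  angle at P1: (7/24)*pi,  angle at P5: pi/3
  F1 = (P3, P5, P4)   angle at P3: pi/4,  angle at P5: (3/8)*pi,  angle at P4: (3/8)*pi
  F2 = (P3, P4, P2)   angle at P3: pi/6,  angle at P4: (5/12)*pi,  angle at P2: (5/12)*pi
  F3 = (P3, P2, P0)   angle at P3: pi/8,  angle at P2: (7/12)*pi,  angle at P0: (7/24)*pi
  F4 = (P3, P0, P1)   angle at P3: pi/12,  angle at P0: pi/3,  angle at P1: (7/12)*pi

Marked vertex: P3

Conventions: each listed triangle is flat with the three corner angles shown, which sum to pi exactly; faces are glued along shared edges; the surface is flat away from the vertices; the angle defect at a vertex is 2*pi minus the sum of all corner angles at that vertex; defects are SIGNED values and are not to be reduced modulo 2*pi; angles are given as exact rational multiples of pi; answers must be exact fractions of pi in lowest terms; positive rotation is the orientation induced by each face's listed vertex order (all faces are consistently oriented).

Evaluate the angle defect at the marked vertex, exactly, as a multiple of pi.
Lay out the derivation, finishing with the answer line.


Sum of corner angles at P3: pi
defect = 2*pi - pi

Answer: defect(P3) = pi
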